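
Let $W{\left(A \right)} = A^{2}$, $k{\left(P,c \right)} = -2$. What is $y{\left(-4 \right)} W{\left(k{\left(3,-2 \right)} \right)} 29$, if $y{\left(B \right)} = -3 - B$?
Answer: $116$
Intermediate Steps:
$y{\left(-4 \right)} W{\left(k{\left(3,-2 \right)} \right)} 29 = \left(-3 - -4\right) \left(-2\right)^{2} \cdot 29 = \left(-3 + 4\right) 4 \cdot 29 = 1 \cdot 4 \cdot 29 = 4 \cdot 29 = 116$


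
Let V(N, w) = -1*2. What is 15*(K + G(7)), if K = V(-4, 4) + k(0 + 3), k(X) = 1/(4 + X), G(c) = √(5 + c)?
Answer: -195/7 + 30*√3 ≈ 24.104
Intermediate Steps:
V(N, w) = -2
K = -13/7 (K = -2 + 1/(4 + (0 + 3)) = -2 + 1/(4 + 3) = -2 + 1/7 = -2 + ⅐ = -13/7 ≈ -1.8571)
15*(K + G(7)) = 15*(-13/7 + √(5 + 7)) = 15*(-13/7 + √12) = 15*(-13/7 + 2*√3) = -195/7 + 30*√3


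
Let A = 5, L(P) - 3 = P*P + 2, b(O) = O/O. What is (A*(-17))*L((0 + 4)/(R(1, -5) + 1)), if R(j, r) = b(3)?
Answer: -765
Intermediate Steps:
b(O) = 1
R(j, r) = 1
L(P) = 5 + P² (L(P) = 3 + (P*P + 2) = 3 + (P² + 2) = 3 + (2 + P²) = 5 + P²)
(A*(-17))*L((0 + 4)/(R(1, -5) + 1)) = (5*(-17))*(5 + ((0 + 4)/(1 + 1))²) = -85*(5 + (4/2)²) = -85*(5 + (4*(½))²) = -85*(5 + 2²) = -85*(5 + 4) = -85*9 = -765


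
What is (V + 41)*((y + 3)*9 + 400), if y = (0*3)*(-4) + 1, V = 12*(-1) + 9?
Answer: 16568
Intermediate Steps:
V = -3 (V = -12 + 9 = -3)
y = 1 (y = 0*(-4) + 1 = 0 + 1 = 1)
(V + 41)*((y + 3)*9 + 400) = (-3 + 41)*((1 + 3)*9 + 400) = 38*(4*9 + 400) = 38*(36 + 400) = 38*436 = 16568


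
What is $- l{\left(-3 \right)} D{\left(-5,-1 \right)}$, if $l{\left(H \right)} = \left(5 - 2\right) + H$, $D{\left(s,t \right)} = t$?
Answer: $0$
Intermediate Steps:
$l{\left(H \right)} = 3 + H$
$- l{\left(-3 \right)} D{\left(-5,-1 \right)} = - (3 - 3) \left(-1\right) = \left(-1\right) 0 \left(-1\right) = 0 \left(-1\right) = 0$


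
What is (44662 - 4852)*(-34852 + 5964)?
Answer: -1150031280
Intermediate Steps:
(44662 - 4852)*(-34852 + 5964) = 39810*(-28888) = -1150031280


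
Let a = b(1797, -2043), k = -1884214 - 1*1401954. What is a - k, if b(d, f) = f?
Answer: 3284125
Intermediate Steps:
k = -3286168 (k = -1884214 - 1401954 = -3286168)
a = -2043
a - k = -2043 - 1*(-3286168) = -2043 + 3286168 = 3284125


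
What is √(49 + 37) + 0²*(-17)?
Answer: √86 ≈ 9.2736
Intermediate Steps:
√(49 + 37) + 0²*(-17) = √86 + 0*(-17) = √86 + 0 = √86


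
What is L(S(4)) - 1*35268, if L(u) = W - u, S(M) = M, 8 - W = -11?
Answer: -35253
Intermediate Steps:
W = 19 (W = 8 - 1*(-11) = 8 + 11 = 19)
L(u) = 19 - u
L(S(4)) - 1*35268 = (19 - 1*4) - 1*35268 = (19 - 4) - 35268 = 15 - 35268 = -35253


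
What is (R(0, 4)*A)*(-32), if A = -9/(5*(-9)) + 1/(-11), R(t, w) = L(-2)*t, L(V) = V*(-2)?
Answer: 0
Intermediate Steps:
L(V) = -2*V
R(t, w) = 4*t (R(t, w) = (-2*(-2))*t = 4*t)
A = 6/55 (A = -9/(-45) + 1*(-1/11) = -9*(-1/45) - 1/11 = 1/5 - 1/11 = 6/55 ≈ 0.10909)
(R(0, 4)*A)*(-32) = ((4*0)*(6/55))*(-32) = (0*(6/55))*(-32) = 0*(-32) = 0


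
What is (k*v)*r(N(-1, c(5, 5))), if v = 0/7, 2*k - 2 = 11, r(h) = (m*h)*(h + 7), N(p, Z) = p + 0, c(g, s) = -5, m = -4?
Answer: 0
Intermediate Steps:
N(p, Z) = p
r(h) = -4*h*(7 + h) (r(h) = (-4*h)*(h + 7) = (-4*h)*(7 + h) = -4*h*(7 + h))
k = 13/2 (k = 1 + (½)*11 = 1 + 11/2 = 13/2 ≈ 6.5000)
v = 0 (v = 0*(⅐) = 0)
(k*v)*r(N(-1, c(5, 5))) = ((13/2)*0)*(-4*(-1)*(7 - 1)) = 0*(-4*(-1)*6) = 0*24 = 0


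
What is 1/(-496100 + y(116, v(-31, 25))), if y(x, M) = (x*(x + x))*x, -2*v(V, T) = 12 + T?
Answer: 1/2625692 ≈ 3.8085e-7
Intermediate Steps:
v(V, T) = -6 - T/2 (v(V, T) = -(12 + T)/2 = -6 - T/2)
y(x, M) = 2*x**3 (y(x, M) = (x*(2*x))*x = (2*x**2)*x = 2*x**3)
1/(-496100 + y(116, v(-31, 25))) = 1/(-496100 + 2*116**3) = 1/(-496100 + 2*1560896) = 1/(-496100 + 3121792) = 1/2625692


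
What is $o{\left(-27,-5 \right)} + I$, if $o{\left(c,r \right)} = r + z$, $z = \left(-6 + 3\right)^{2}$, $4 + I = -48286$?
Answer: $-48286$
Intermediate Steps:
$I = -48290$ ($I = -4 - 48286 = -48290$)
$z = 9$ ($z = \left(-3\right)^{2} = 9$)
$o{\left(c,r \right)} = 9 + r$ ($o{\left(c,r \right)} = r + 9 = 9 + r$)
$o{\left(-27,-5 \right)} + I = \left(9 - 5\right) - 48290 = 4 - 48290 = -48286$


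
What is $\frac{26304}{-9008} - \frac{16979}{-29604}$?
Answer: $- \frac{39109799}{16667052} \approx -2.3465$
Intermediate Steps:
$\frac{26304}{-9008} - \frac{16979}{-29604} = 26304 \left(- \frac{1}{9008}\right) - - \frac{16979}{29604} = - \frac{1644}{563} + \frac{16979}{29604} = - \frac{39109799}{16667052}$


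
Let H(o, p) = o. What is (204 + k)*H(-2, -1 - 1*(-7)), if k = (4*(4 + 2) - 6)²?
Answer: -1056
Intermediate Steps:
k = 324 (k = (4*6 - 6)² = (24 - 6)² = 18² = 324)
(204 + k)*H(-2, -1 - 1*(-7)) = (204 + 324)*(-2) = 528*(-2) = -1056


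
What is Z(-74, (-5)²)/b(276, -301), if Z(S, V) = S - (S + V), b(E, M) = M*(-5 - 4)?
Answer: -25/2709 ≈ -0.0092285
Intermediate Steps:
b(E, M) = -9*M (b(E, M) = M*(-9) = -9*M)
Z(S, V) = -V (Z(S, V) = S + (-S - V) = -V)
Z(-74, (-5)²)/b(276, -301) = (-1*(-5)²)/((-9*(-301))) = -1*25/2709 = -25*1/2709 = -25/2709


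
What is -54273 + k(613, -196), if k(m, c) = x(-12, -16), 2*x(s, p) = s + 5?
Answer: -108553/2 ≈ -54277.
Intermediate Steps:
x(s, p) = 5/2 + s/2 (x(s, p) = (s + 5)/2 = (5 + s)/2 = 5/2 + s/2)
k(m, c) = -7/2 (k(m, c) = 5/2 + (½)*(-12) = 5/2 - 6 = -7/2)
-54273 + k(613, -196) = -54273 - 7/2 = -108553/2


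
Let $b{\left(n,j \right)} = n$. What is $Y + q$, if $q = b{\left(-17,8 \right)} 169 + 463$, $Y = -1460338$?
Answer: $-1462748$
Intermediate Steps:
$q = -2410$ ($q = \left(-17\right) 169 + 463 = -2873 + 463 = -2410$)
$Y + q = -1460338 - 2410 = -1462748$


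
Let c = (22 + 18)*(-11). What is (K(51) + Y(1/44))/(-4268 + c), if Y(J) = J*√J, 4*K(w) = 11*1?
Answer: -1/1712 - √11/4557344 ≈ -0.00058484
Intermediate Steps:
c = -440 (c = 40*(-11) = -440)
K(w) = 11/4 (K(w) = (11*1)/4 = (¼)*11 = 11/4)
Y(J) = J^(3/2)
(K(51) + Y(1/44))/(-4268 + c) = (11/4 + (1/44)^(3/2))/(-4268 - 440) = (11/4 + (1/44)^(3/2))/(-4708) = (11/4 + √11/968)*(-1/4708) = -1/1712 - √11/4557344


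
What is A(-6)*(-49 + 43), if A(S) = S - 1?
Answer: 42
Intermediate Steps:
A(S) = -1 + S
A(-6)*(-49 + 43) = (-1 - 6)*(-49 + 43) = -7*(-6) = 42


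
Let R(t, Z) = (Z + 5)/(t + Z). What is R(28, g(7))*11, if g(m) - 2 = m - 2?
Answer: 132/35 ≈ 3.7714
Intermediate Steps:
g(m) = m (g(m) = 2 + (m - 2) = 2 + (-2 + m) = m)
R(t, Z) = (5 + Z)/(Z + t)
R(28, g(7))*11 = ((5 + 7)/(7 + 28))*11 = (12/35)*11 = 132/35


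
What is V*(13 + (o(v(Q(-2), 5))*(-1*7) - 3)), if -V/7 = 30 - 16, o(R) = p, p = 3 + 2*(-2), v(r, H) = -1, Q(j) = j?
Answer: -1666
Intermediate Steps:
p = -1 (p = 3 - 4 = -1)
o(R) = -1
V = -98 (V = -7*(30 - 16) = -7*14 = -98)
V*(13 + (o(v(Q(-2), 5))*(-1*7) - 3)) = -98*(13 + (-(-1)*7 - 3)) = -98*(13 + (-1*(-7) - 3)) = -98*(13 + (7 - 3)) = -98*(13 + 4) = -98*17 = -1666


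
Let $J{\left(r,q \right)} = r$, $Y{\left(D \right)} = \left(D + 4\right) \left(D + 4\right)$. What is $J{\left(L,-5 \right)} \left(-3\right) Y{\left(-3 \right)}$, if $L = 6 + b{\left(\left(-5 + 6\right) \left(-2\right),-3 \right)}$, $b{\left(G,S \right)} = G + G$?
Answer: $-6$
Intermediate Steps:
$Y{\left(D \right)} = \left(4 + D\right)^{2}$ ($Y{\left(D \right)} = \left(4 + D\right) \left(4 + D\right) = \left(4 + D\right)^{2}$)
$b{\left(G,S \right)} = 2 G$
$L = 2$ ($L = 6 + 2 \left(-5 + 6\right) \left(-2\right) = 6 + 2 \cdot 1 \left(-2\right) = 6 + 2 \left(-2\right) = 6 - 4 = 2$)
$J{\left(L,-5 \right)} \left(-3\right) Y{\left(-3 \right)} = 2 \left(-3\right) \left(4 - 3\right)^{2} = - 6 \cdot 1^{2} = \left(-6\right) 1 = -6$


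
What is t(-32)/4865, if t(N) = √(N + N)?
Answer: 8*I/4865 ≈ 0.0016444*I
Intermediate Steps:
t(N) = √2*√N (t(N) = √(2*N) = √2*√N)
t(-32)/4865 = (√2*√(-32))/4865 = (√2*(4*I*√2))*(1/4865) = (8*I)*(1/4865) = 8*I/4865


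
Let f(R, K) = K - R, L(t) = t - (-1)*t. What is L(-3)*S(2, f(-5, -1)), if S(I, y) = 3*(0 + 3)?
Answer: -54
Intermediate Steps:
L(t) = 2*t (L(t) = t + t = 2*t)
S(I, y) = 9 (S(I, y) = 3*3 = 9)
L(-3)*S(2, f(-5, -1)) = (2*(-3))*9 = -6*9 = -54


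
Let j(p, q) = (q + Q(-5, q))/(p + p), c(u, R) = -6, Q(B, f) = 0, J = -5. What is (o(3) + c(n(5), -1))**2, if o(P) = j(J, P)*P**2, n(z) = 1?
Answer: 7569/100 ≈ 75.690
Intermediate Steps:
j(p, q) = q/(2*p) (j(p, q) = (q + 0)/(p + p) = q/((2*p)) = q*(1/(2*p)) = q/(2*p))
o(P) = -P**3/10 (o(P) = ((1/2)*P/(-5))*P**2 = ((1/2)*P*(-1/5))*P**2 = (-P/10)*P**2 = -P**3/10)
(o(3) + c(n(5), -1))**2 = (-1/10*3**3 - 6)**2 = (-1/10*27 - 6)**2 = (-27/10 - 6)**2 = (-87/10)**2 = 7569/100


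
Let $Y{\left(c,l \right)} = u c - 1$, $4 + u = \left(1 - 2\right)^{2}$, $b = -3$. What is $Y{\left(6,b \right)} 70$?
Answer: $-1330$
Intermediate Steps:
$u = -3$ ($u = -4 + \left(1 - 2\right)^{2} = -4 + \left(-1\right)^{2} = -4 + 1 = -3$)
$Y{\left(c,l \right)} = -1 - 3 c$ ($Y{\left(c,l \right)} = - 3 c - 1 = -1 - 3 c$)
$Y{\left(6,b \right)} 70 = \left(-1 - 18\right) 70 = \left(-19\right) 70 = -1330$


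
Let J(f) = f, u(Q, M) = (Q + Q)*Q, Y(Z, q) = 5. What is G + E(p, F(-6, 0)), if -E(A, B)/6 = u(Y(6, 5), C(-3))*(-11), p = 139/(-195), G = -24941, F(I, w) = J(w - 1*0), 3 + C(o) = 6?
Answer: -21641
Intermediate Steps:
C(o) = 3 (C(o) = -3 + 6 = 3)
u(Q, M) = 2*Q² (u(Q, M) = (2*Q)*Q = 2*Q²)
F(I, w) = w (F(I, w) = w - 1*0 = w + 0 = w)
p = -139/195 (p = 139*(-1/195) = -139/195 ≈ -0.71282)
E(A, B) = 3300 (E(A, B) = -6*2*5²*(-11) = -6*2*25*(-11) = -300*(-11) = -6*(-550) = 3300)
G + E(p, F(-6, 0)) = -24941 + 3300 = -21641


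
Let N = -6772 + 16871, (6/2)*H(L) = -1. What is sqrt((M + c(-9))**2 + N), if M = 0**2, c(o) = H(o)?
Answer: 2*sqrt(22723)/3 ≈ 100.49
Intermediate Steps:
H(L) = -1/3 (H(L) = (1/3)*(-1) = -1/3)
c(o) = -1/3
M = 0
N = 10099
sqrt((M + c(-9))**2 + N) = sqrt((0 - 1/3)**2 + 10099) = sqrt((-1/3)**2 + 10099) = sqrt(1/9 + 10099) = sqrt(90892/9) = 2*sqrt(22723)/3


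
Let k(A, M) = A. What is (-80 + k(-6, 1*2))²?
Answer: 7396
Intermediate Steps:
(-80 + k(-6, 1*2))² = (-80 - 6)² = (-86)² = 7396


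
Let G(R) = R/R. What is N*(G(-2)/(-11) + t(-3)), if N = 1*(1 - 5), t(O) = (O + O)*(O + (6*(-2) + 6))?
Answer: -2372/11 ≈ -215.64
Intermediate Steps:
G(R) = 1
t(O) = 2*O*(-6 + O) (t(O) = (2*O)*(O + (-12 + 6)) = (2*O)*(O - 6) = (2*O)*(-6 + O) = 2*O*(-6 + O))
N = -4 (N = 1*(-4) = -4)
N*(G(-2)/(-11) + t(-3)) = -4*(1/(-11) + 2*(-3)*(-6 - 3)) = -4*(1*(-1/11) + 2*(-3)*(-9)) = -4*(-1/11 + 54) = -4*593/11 = -2372/11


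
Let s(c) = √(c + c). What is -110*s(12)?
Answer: -220*√6 ≈ -538.89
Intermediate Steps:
s(c) = √2*√c (s(c) = √(2*c) = √2*√c)
-110*s(12) = -110*√2*√12 = -110*√2*2*√3 = -220*√6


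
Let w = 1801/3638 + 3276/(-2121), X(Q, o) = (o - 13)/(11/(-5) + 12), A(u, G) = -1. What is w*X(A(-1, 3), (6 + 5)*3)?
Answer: -19281350/9002231 ≈ -2.1418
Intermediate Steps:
X(Q, o) = -65/49 + 5*o/49 (X(Q, o) = (-13 + o)/(11*(-⅕) + 12) = (-13 + o)/(-11/5 + 12) = (-13 + o)/(49/5) = (-13 + o)*(5/49) = -65/49 + 5*o/49)
w = -385627/367438 (w = 1801*(1/3638) + 3276*(-1/2121) = 1801/3638 - 156/101 = -385627/367438 ≈ -1.0495)
w*X(A(-1, 3), (6 + 5)*3) = -385627*(-65/49 + 5*((6 + 5)*3)/49)/367438 = -385627*(-65/49 + 5*(11*3)/49)/367438 = -385627*(-65/49 + (5/49)*33)/367438 = -385627*(-65/49 + 165/49)/367438 = -385627/367438*100/49 = -19281350/9002231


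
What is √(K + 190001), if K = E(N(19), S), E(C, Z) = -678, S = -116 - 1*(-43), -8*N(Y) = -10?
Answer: √189323 ≈ 435.11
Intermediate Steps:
N(Y) = 5/4 (N(Y) = -⅛*(-10) = 5/4)
S = -73 (S = -116 + 43 = -73)
K = -678
√(K + 190001) = √(-678 + 190001) = √189323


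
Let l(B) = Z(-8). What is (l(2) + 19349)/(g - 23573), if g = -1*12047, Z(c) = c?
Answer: -19341/35620 ≈ -0.54298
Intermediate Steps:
g = -12047
l(B) = -8
(l(2) + 19349)/(g - 23573) = (-8 + 19349)/(-12047 - 23573) = 19341/(-35620) = 19341*(-1/35620) = -19341/35620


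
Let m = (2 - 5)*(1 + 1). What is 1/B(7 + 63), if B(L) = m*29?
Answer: -1/174 ≈ -0.0057471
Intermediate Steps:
m = -6 (m = -3*2 = -6)
B(L) = -174 (B(L) = -6*29 = -174)
1/B(7 + 63) = 1/(-174) = -1/174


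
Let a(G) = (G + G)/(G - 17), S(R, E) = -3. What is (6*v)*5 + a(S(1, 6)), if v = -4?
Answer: -1197/10 ≈ -119.70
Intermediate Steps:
a(G) = 2*G/(-17 + G) (a(G) = (2*G)/(-17 + G) = 2*G/(-17 + G))
(6*v)*5 + a(S(1, 6)) = (6*(-4))*5 + 2*(-3)/(-17 - 3) = -24*5 + 2*(-3)/(-20) = -120 + 2*(-3)*(-1/20) = -120 + 3/10 = -1197/10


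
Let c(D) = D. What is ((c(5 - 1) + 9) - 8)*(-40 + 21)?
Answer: -95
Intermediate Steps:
((c(5 - 1) + 9) - 8)*(-40 + 21) = (((5 - 1) + 9) - 8)*(-40 + 21) = ((4 + 9) - 8)*(-19) = (13 - 8)*(-19) = 5*(-19) = -95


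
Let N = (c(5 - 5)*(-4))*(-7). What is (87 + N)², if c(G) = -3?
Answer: 9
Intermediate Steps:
N = -84 (N = -3*(-4)*(-7) = 12*(-7) = -84)
(87 + N)² = (87 - 84)² = 3² = 9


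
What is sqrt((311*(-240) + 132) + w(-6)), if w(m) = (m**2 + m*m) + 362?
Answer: I*sqrt(74074) ≈ 272.17*I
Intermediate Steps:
w(m) = 362 + 2*m**2 (w(m) = (m**2 + m**2) + 362 = 2*m**2 + 362 = 362 + 2*m**2)
sqrt((311*(-240) + 132) + w(-6)) = sqrt((311*(-240) + 132) + (362 + 2*(-6)**2)) = sqrt((-74640 + 132) + (362 + 2*36)) = sqrt(-74508 + (362 + 72)) = sqrt(-74508 + 434) = sqrt(-74074) = I*sqrt(74074)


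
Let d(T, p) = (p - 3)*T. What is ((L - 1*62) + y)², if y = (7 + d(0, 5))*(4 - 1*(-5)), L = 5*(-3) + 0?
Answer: 196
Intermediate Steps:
d(T, p) = T*(-3 + p) (d(T, p) = (-3 + p)*T = T*(-3 + p))
L = -15 (L = -15 + 0 = -15)
y = 63 (y = (7 + 0*(-3 + 5))*(4 - 1*(-5)) = (7 + 0*2)*(4 + 5) = (7 + 0)*9 = 7*9 = 63)
((L - 1*62) + y)² = ((-15 - 1*62) + 63)² = ((-15 - 62) + 63)² = (-77 + 63)² = (-14)² = 196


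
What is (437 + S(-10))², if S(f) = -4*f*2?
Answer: 267289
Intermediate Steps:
S(f) = -8*f
(437 + S(-10))² = (437 - 8*(-10))² = (437 + 80)² = 517² = 267289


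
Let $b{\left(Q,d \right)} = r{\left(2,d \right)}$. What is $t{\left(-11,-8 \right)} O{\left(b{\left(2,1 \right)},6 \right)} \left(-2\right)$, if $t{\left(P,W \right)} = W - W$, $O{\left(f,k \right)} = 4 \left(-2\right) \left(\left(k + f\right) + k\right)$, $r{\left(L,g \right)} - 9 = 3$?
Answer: $0$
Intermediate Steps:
$r{\left(L,g \right)} = 12$ ($r{\left(L,g \right)} = 9 + 3 = 12$)
$b{\left(Q,d \right)} = 12$
$O{\left(f,k \right)} = - 16 k - 8 f$ ($O{\left(f,k \right)} = - 8 \left(\left(f + k\right) + k\right) = - 8 \left(f + 2 k\right) = - 16 k - 8 f$)
$t{\left(P,W \right)} = 0$
$t{\left(-11,-8 \right)} O{\left(b{\left(2,1 \right)},6 \right)} \left(-2\right) = 0 \left(\left(-16\right) 6 - 96\right) \left(-2\right) = 0 \left(-96 - 96\right) \left(-2\right) = 0 \left(-192\right) \left(-2\right) = 0 \left(-2\right) = 0$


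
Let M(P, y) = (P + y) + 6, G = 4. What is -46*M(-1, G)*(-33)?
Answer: 13662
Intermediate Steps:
M(P, y) = 6 + P + y
-46*M(-1, G)*(-33) = -46*(6 - 1 + 4)*(-33) = -46*9*(-33) = -414*(-33) = 13662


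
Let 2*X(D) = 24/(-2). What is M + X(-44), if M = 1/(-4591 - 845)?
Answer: -32617/5436 ≈ -6.0002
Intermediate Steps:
X(D) = -6 (X(D) = (24/(-2))/2 = (24*(-½))/2 = (½)*(-12) = -6)
M = -1/5436 (M = 1/(-5436) = -1/5436 ≈ -0.00018396)
M + X(-44) = -1/5436 - 6 = -32617/5436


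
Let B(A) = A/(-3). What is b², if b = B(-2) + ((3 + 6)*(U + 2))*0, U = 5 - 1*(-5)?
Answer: 4/9 ≈ 0.44444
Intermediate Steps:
B(A) = -A/3 (B(A) = A*(-⅓) = -A/3)
U = 10 (U = 5 + 5 = 10)
b = ⅔ (b = -⅓*(-2) + ((3 + 6)*(10 + 2))*0 = ⅔ + (9*12)*0 = ⅔ + 108*0 = ⅔ + 0 = ⅔ ≈ 0.66667)
b² = (⅔)² = 4/9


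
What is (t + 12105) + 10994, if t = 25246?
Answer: 48345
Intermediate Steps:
(t + 12105) + 10994 = (25246 + 12105) + 10994 = 37351 + 10994 = 48345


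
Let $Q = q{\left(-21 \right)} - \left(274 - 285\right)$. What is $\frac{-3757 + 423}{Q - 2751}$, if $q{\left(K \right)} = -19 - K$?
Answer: $\frac{1667}{1369} \approx 1.2177$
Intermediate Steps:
$Q = 13$ ($Q = \left(-19 - -21\right) - \left(274 - 285\right) = \left(-19 + 21\right) - \left(274 - 285\right) = 2 - -11 = 2 + 11 = 13$)
$\frac{-3757 + 423}{Q - 2751} = \frac{-3757 + 423}{13 - 2751} = - \frac{3334}{-2738} = \left(-3334\right) \left(- \frac{1}{2738}\right) = \frac{1667}{1369}$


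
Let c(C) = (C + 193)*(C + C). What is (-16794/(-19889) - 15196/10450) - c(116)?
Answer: -7449882120172/103920025 ≈ -71689.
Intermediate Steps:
c(C) = 2*C*(193 + C) (c(C) = (193 + C)*(2*C) = 2*C*(193 + C))
(-16794/(-19889) - 15196/10450) - c(116) = (-16794/(-19889) - 15196/10450) - 2*116*(193 + 116) = (-16794*(-1/19889) - 15196*1/10450) - 2*116*309 = (16794/19889 - 7598/5225) - 1*71688 = -63367972/103920025 - 71688 = -7449882120172/103920025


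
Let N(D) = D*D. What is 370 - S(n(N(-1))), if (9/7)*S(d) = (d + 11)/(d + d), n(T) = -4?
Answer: 26689/72 ≈ 370.68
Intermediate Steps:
N(D) = D²
S(d) = 7*(11 + d)/(18*d) (S(d) = 7*((d + 11)/(d + d))/9 = 7*((11 + d)/((2*d)))/9 = 7*((11 + d)*(1/(2*d)))/9 = 7*((11 + d)/(2*d))/9 = 7*(11 + d)/(18*d))
370 - S(n(N(-1))) = 370 - 7*(11 - 4)/(18*(-4)) = 370 - 7*(-1)*7/(18*4) = 370 - 1*(-49/72) = 370 + 49/72 = 26689/72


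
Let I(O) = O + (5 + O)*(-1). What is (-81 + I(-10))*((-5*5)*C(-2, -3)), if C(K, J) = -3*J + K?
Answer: 15050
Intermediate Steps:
C(K, J) = K - 3*J
I(O) = -5 (I(O) = O + (-5 - O) = -5)
(-81 + I(-10))*((-5*5)*C(-2, -3)) = (-81 - 5)*((-5*5)*(-2 - 3*(-3))) = -(-2150)*(-2 + 9) = -(-2150)*7 = -86*(-175) = 15050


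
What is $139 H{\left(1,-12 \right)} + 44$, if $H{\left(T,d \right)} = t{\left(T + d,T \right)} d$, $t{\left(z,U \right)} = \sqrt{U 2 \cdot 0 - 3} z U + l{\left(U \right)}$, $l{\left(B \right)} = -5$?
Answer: $8384 + 18348 i \sqrt{3} \approx 8384.0 + 31780.0 i$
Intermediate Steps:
$t{\left(z,U \right)} = -5 + i U z \sqrt{3}$ ($t{\left(z,U \right)} = \sqrt{U 2 \cdot 0 - 3} z U - 5 = \sqrt{2 U 0 - 3} z U - 5 = \sqrt{0 - 3} z U - 5 = \sqrt{-3} z U - 5 = i \sqrt{3} z U - 5 = i z \sqrt{3} U - 5 = i U z \sqrt{3} - 5 = -5 + i U z \sqrt{3}$)
$H{\left(T,d \right)} = d \left(-5 + i T \sqrt{3} \left(T + d\right)\right)$ ($H{\left(T,d \right)} = \left(-5 + i T \left(T + d\right) \sqrt{3}\right) d = \left(-5 + i T \sqrt{3} \left(T + d\right)\right) d = d \left(-5 + i T \sqrt{3} \left(T + d\right)\right)$)
$139 H{\left(1,-12 \right)} + 44 = 139 \left(- 12 \left(-5 + i 1 \sqrt{3} \left(1 - 12\right)\right)\right) + 44 = 139 \left(- 12 \left(-5 + i 1 \sqrt{3} \left(-11\right)\right)\right) + 44 = 139 \left(- 12 \left(-5 - 11 i \sqrt{3}\right)\right) + 44 = 139 \left(60 + 132 i \sqrt{3}\right) + 44 = \left(8340 + 18348 i \sqrt{3}\right) + 44 = 8384 + 18348 i \sqrt{3}$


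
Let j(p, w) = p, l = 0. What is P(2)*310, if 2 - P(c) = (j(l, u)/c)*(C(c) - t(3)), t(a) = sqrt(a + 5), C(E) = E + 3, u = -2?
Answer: 620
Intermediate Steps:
C(E) = 3 + E
t(a) = sqrt(5 + a)
P(c) = 2 (P(c) = 2 - 0/c*((3 + c) - sqrt(5 + 3)) = 2 - 0*((3 + c) - sqrt(8)) = 2 - 0*((3 + c) - 2*sqrt(2)) = 2 - 0*(3 + c - 2*sqrt(2)) = 2 - 1*0 = 2 + 0 = 2)
P(2)*310 = 2*310 = 620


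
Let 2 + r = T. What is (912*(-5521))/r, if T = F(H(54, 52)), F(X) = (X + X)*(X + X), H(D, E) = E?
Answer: -2517576/5407 ≈ -465.61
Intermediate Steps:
F(X) = 4*X**2 (F(X) = (2*X)*(2*X) = 4*X**2)
T = 10816 (T = 4*52**2 = 4*2704 = 10816)
r = 10814 (r = -2 + 10816 = 10814)
(912*(-5521))/r = (912*(-5521))/10814 = -5035152*1/10814 = -2517576/5407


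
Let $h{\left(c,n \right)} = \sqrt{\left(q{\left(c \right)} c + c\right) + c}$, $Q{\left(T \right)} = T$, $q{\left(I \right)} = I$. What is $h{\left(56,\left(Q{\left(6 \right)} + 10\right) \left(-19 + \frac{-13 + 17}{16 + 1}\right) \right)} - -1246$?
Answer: $1246 + 4 \sqrt{203} \approx 1303.0$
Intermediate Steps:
$h{\left(c,n \right)} = \sqrt{c^{2} + 2 c}$ ($h{\left(c,n \right)} = \sqrt{\left(c c + c\right) + c} = \sqrt{\left(c^{2} + c\right) + c} = \sqrt{\left(c + c^{2}\right) + c} = \sqrt{c^{2} + 2 c}$)
$h{\left(56,\left(Q{\left(6 \right)} + 10\right) \left(-19 + \frac{-13 + 17}{16 + 1}\right) \right)} - -1246 = \sqrt{56 \left(2 + 56\right)} - -1246 = \sqrt{56 \cdot 58} + 1246 = \sqrt{3248} + 1246 = 4 \sqrt{203} + 1246 = 1246 + 4 \sqrt{203}$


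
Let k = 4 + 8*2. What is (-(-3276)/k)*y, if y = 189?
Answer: 154791/5 ≈ 30958.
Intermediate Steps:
k = 20 (k = 4 + 16 = 20)
(-(-3276)/k)*y = -(-3276)/20*189 = -21*(-39/5)*189 = (819/5)*189 = 154791/5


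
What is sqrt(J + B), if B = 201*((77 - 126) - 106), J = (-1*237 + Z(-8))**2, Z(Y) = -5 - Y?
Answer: sqrt(23601) ≈ 153.63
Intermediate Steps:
J = 54756 (J = (-1*237 + (-5 - 1*(-8)))**2 = (-237 + (-5 + 8))**2 = (-237 + 3)**2 = (-234)**2 = 54756)
B = -31155 (B = 201*(-49 - 106) = 201*(-155) = -31155)
sqrt(J + B) = sqrt(54756 - 31155) = sqrt(23601)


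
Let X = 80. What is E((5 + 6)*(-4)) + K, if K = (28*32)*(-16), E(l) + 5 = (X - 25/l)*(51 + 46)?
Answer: -287139/44 ≈ -6525.9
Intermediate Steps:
E(l) = 7755 - 2425/l (E(l) = -5 + (80 - 25/l)*(51 + 46) = -5 + (80 - 25/l)*97 = -5 + (7760 - 2425/l) = 7755 - 2425/l)
K = -14336 (K = 896*(-16) = -14336)
E((5 + 6)*(-4)) + K = (7755 - 2425*(-1/(4*(5 + 6)))) - 14336 = (7755 - 2425/(11*(-4))) - 14336 = (7755 - 2425/(-44)) - 14336 = (7755 - 2425*(-1/44)) - 14336 = (7755 + 2425/44) - 14336 = 343645/44 - 14336 = -287139/44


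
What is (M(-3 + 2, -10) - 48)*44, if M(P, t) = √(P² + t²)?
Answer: -2112 + 44*√101 ≈ -1669.8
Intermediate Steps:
(M(-3 + 2, -10) - 48)*44 = (√((-3 + 2)² + (-10)²) - 48)*44 = (√((-1)² + 100) - 48)*44 = (√(1 + 100) - 48)*44 = (√101 - 48)*44 = (-48 + √101)*44 = -2112 + 44*√101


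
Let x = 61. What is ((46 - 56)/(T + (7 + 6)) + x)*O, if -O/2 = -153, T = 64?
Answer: 1434222/77 ≈ 18626.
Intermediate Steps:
O = 306 (O = -2*(-153) = 306)
((46 - 56)/(T + (7 + 6)) + x)*O = ((46 - 56)/(64 + (7 + 6)) + 61)*306 = (-10/(64 + 13) + 61)*306 = (-10/77 + 61)*306 = (4687/77)*306 = 1434222/77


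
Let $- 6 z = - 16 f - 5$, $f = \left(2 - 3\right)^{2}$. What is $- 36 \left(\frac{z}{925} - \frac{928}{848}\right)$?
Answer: $\frac{1924722}{49025} \approx 39.26$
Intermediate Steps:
$f = 1$ ($f = \left(-1\right)^{2} = 1$)
$z = \frac{7}{2}$ ($z = - \frac{\left(-16\right) 1 - 5}{6} = - \frac{-16 - 5}{6} = \left(- \frac{1}{6}\right) \left(-21\right) = \frac{7}{2} \approx 3.5$)
$- 36 \left(\frac{z}{925} - \frac{928}{848}\right) = - 36 \left(\frac{7}{2 \cdot 925} - \frac{928}{848}\right) = - 36 \left(\frac{7}{2} \cdot \frac{1}{925} - \frac{58}{53}\right) = - 36 \left(\frac{7}{1850} - \frac{58}{53}\right) = \left(-36\right) \left(- \frac{106929}{98050}\right) = \frac{1924722}{49025}$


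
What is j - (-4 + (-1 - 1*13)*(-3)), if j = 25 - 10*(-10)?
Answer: 87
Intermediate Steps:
j = 125 (j = 25 + 100 = 125)
j - (-4 + (-1 - 1*13)*(-3)) = 125 - (-4 + (-1 - 1*13)*(-3)) = 125 - (-4 + (-1 - 13)*(-3)) = 125 - (-4 - 14*(-3)) = 125 - (-4 + 42) = 125 - 1*38 = 125 - 38 = 87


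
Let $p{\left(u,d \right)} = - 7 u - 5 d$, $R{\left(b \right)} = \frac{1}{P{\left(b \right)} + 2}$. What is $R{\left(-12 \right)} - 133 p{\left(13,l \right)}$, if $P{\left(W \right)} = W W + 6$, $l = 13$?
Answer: $\frac{3153697}{152} \approx 20748.0$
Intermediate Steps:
$P{\left(W \right)} = 6 + W^{2}$ ($P{\left(W \right)} = W^{2} + 6 = 6 + W^{2}$)
$R{\left(b \right)} = \frac{1}{8 + b^{2}}$ ($R{\left(b \right)} = \frac{1}{\left(6 + b^{2}\right) + 2} = \frac{1}{8 + b^{2}}$)
$R{\left(-12 \right)} - 133 p{\left(13,l \right)} = \frac{1}{8 + \left(-12\right)^{2}} - 133 \left(\left(-7\right) 13 - 65\right) = \frac{1}{8 + 144} - 133 \left(-91 - 65\right) = \frac{1}{152} - -20748 = \frac{1}{152} + 20748 = \frac{3153697}{152}$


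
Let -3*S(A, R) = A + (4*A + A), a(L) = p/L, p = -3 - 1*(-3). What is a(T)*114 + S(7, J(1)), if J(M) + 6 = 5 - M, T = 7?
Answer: -14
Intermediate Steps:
J(M) = -1 - M (J(M) = -6 + (5 - M) = -1 - M)
p = 0 (p = -3 + 3 = 0)
a(L) = 0 (a(L) = 0/L = 0)
S(A, R) = -2*A (S(A, R) = -(A + (4*A + A))/3 = -(A + 5*A)/3 = -2*A)
a(T)*114 + S(7, J(1)) = 0*114 - 2*7 = 0 - 14 = -14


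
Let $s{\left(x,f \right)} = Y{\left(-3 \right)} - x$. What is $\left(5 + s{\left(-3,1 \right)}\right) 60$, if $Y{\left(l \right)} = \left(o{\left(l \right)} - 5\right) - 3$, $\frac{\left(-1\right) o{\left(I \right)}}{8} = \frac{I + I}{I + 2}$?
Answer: $-2880$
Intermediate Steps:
$o{\left(I \right)} = - \frac{16 I}{2 + I}$ ($o{\left(I \right)} = - 8 \frac{I + I}{I + 2} = - 8 \frac{2 I}{2 + I} = - \frac{16 I}{2 + I}$)
$Y{\left(l \right)} = -8 - \frac{16 l}{2 + l}$ ($Y{\left(l \right)} = \left(- \frac{16 l}{2 + l} - 5\right) - 3 = \left(-5 - \frac{16 l}{2 + l}\right) - 3 = -8 - \frac{16 l}{2 + l}$)
$s{\left(x,f \right)} = -56 - x$ ($s{\left(x,f \right)} = \frac{8 \left(-2 - -9\right)}{2 - 3} - x = \frac{8 \left(-2 + 9\right)}{-1} - x = 8 \left(-1\right) 7 - x = -56 - x$)
$\left(5 + s{\left(-3,1 \right)}\right) 60 = \left(5 - 53\right) 60 = \left(-48\right) 60 = -2880$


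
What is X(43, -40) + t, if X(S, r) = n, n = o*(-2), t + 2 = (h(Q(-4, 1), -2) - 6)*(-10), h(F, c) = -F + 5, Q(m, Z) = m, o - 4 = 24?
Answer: -88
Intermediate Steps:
o = 28 (o = 4 + 24 = 28)
h(F, c) = 5 - F
t = -32 (t = -2 + ((5 - 1*(-4)) - 6)*(-10) = -2 + ((5 + 4) - 6)*(-10) = -2 + (9 - 6)*(-10) = -2 + 3*(-10) = -2 - 30 = -32)
n = -56 (n = 28*(-2) = -56)
X(S, r) = -56
X(43, -40) + t = -56 - 32 = -88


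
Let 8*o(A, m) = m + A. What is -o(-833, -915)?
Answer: 437/2 ≈ 218.50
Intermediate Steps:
o(A, m) = A/8 + m/8 (o(A, m) = (m + A)/8 = (A + m)/8 = A/8 + m/8)
-o(-833, -915) = -((⅛)*(-833) + (⅛)*(-915)) = -(-833/8 - 915/8) = -1*(-437/2) = 437/2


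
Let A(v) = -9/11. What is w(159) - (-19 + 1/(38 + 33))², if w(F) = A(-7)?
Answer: -20033513/55451 ≈ -361.28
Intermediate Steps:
A(v) = -9/11 (A(v) = -9*1/11 = -9/11)
w(F) = -9/11
w(159) - (-19 + 1/(38 + 33))² = -9/11 - (-19 + 1/(38 + 33))² = -9/11 - (-19 + 1/71)² = -9/11 - (-1348/71)² = -9/11 - 1*1817104/5041 = -9/11 - 1817104/5041 = -20033513/55451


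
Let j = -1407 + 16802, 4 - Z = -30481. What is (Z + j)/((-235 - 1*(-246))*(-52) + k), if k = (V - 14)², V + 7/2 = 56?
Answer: 183520/3641 ≈ 50.404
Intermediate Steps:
V = 105/2 (V = -7/2 + 56 = 105/2 ≈ 52.500)
k = 5929/4 (k = (105/2 - 14)² = (77/2)² = 5929/4 ≈ 1482.3)
Z = 30485 (Z = 4 - 1*(-30481) = 4 + 30481 = 30485)
j = 15395
(Z + j)/((-235 - 1*(-246))*(-52) + k) = (30485 + 15395)/((-235 - 1*(-246))*(-52) + 5929/4) = 45880/((-235 + 246)*(-52) + 5929/4) = 45880/(11*(-52) + 5929/4) = 45880/(-572 + 5929/4) = 45880/(3641/4) = 45880*(4/3641) = 183520/3641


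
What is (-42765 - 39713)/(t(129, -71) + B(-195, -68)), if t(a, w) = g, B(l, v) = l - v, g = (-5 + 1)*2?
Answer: 82478/135 ≈ 610.95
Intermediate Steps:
g = -8 (g = -4*2 = -8)
t(a, w) = -8
(-42765 - 39713)/(t(129, -71) + B(-195, -68)) = (-42765 - 39713)/(-8 + (-195 - 1*(-68))) = -82478/(-8 + (-195 + 68)) = -82478/(-8 - 127) = -82478/(-135) = -82478*(-1/135) = 82478/135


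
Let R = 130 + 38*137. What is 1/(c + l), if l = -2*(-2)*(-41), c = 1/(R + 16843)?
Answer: -22179/3637355 ≈ -0.0060976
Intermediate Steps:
R = 5336 (R = 130 + 5206 = 5336)
c = 1/22179 (c = 1/(5336 + 16843) = 1/22179 ≈ 4.5088e-5)
l = -164 (l = 4*(-41) = -164)
1/(c + l) = 1/(1/22179 - 164) = 1/(-3637355/22179) = -22179/3637355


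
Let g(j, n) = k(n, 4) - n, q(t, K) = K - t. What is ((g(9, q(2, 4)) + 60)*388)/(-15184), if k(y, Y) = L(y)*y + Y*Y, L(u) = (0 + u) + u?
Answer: -3977/1898 ≈ -2.0954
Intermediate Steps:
L(u) = 2*u (L(u) = u + u = 2*u)
k(y, Y) = Y**2 + 2*y**2 (k(y, Y) = (2*y)*y + Y*Y = 2*y**2 + Y**2 = Y**2 + 2*y**2)
g(j, n) = 16 - n + 2*n**2 (g(j, n) = (4**2 + 2*n**2) - n = (16 + 2*n**2) - n = 16 - n + 2*n**2)
((g(9, q(2, 4)) + 60)*388)/(-15184) = (((16 - (4 - 1*2) + 2*(4 - 1*2)**2) + 60)*388)/(-15184) = (((16 - (4 - 2) + 2*(4 - 2)**2) + 60)*388)*(-1/15184) = (((16 - 1*2 + 2*2**2) + 60)*388)*(-1/15184) = (((16 - 2 + 2*4) + 60)*388)*(-1/15184) = (((16 - 2 + 8) + 60)*388)*(-1/15184) = ((22 + 60)*388)*(-1/15184) = (82*388)*(-1/15184) = 31816*(-1/15184) = -3977/1898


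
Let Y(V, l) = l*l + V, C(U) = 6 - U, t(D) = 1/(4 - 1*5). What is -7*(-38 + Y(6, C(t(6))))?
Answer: -119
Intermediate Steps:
t(D) = -1 (t(D) = 1/(4 - 5) = 1/(-1) = -1)
Y(V, l) = V + l**2 (Y(V, l) = l**2 + V = V + l**2)
-7*(-38 + Y(6, C(t(6)))) = -7*(-38 + (6 + (6 - 1*(-1))**2)) = -7*(-38 + (6 + (6 + 1)**2)) = -7*(-38 + (6 + 7**2)) = -7*(-38 + (6 + 49)) = -7*(-38 + 55) = -7*17 = -119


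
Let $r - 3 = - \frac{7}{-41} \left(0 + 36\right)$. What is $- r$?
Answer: $- \frac{375}{41} \approx -9.1463$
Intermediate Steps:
$r = \frac{375}{41}$ ($r = 3 + - \frac{7}{-41} \left(0 + 36\right) = 3 + \left(-7\right) \left(- \frac{1}{41}\right) 36 = 3 + \frac{7}{41} \cdot 36 = 3 + \frac{252}{41} = \frac{375}{41} \approx 9.1463$)
$- r = \left(-1\right) \frac{375}{41} = - \frac{375}{41}$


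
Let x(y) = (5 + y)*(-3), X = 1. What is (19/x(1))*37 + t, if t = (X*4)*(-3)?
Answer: -919/18 ≈ -51.056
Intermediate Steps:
x(y) = -15 - 3*y
t = -12 (t = (1*4)*(-3) = 4*(-3) = -12)
(19/x(1))*37 + t = (19/(-15 - 3*1))*37 - 12 = (19/(-15 - 3))*37 - 12 = (19/(-18))*37 - 12 = (19*(-1/18))*37 - 12 = -19/18*37 - 12 = -703/18 - 12 = -919/18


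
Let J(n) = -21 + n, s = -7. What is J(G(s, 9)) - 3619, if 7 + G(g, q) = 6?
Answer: -3641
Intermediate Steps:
G(g, q) = -1 (G(g, q) = -7 + 6 = -1)
J(G(s, 9)) - 3619 = (-21 - 1) - 3619 = -22 - 3619 = -3641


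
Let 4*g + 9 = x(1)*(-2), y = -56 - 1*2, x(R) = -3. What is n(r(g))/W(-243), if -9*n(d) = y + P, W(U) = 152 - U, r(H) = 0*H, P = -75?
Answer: 133/3555 ≈ 0.037412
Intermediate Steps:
y = -58 (y = -56 - 2 = -58)
g = -¾ (g = -9/4 + (-3*(-2))/4 = -9/4 + (¼)*6 = -9/4 + 3/2 = -¾ ≈ -0.75000)
r(H) = 0
n(d) = 133/9 (n(d) = -(-58 - 75)/9 = -⅑*(-133) = 133/9)
n(r(g))/W(-243) = 133/(9*(152 - 1*(-243))) = 133/(9*(152 + 243)) = (133/9)/395 = (133/9)*(1/395) = 133/3555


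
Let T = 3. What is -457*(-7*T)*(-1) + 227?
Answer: -9370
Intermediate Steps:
-457*(-7*T)*(-1) + 227 = -457*(-7*3)*(-1) + 227 = -(-9597)*(-1) + 227 = -457*21 + 227 = -9597 + 227 = -9370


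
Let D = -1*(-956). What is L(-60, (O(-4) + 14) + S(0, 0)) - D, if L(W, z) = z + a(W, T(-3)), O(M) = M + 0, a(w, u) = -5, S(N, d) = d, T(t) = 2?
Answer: -951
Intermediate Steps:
O(M) = M
L(W, z) = -5 + z (L(W, z) = z - 5 = -5 + z)
D = 956
L(-60, (O(-4) + 14) + S(0, 0)) - D = (-5 + ((-4 + 14) + 0)) - 1*956 = (-5 + (10 + 0)) - 956 = (-5 + 10) - 956 = 5 - 956 = -951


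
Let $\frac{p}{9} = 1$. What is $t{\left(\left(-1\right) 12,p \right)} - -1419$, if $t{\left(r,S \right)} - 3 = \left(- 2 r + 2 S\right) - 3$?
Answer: $1461$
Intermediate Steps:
$p = 9$ ($p = 9 \cdot 1 = 9$)
$t{\left(r,S \right)} = - 2 r + 2 S$ ($t{\left(r,S \right)} = 3 - \left(3 - 2 S + 2 r\right) = - 2 r + 2 S$)
$t{\left(\left(-1\right) 12,p \right)} - -1419 = \left(- 2 \left(\left(-1\right) 12\right) + 2 \cdot 9\right) - -1419 = \left(\left(-2\right) \left(-12\right) + 18\right) + 1419 = \left(24 + 18\right) + 1419 = 42 + 1419 = 1461$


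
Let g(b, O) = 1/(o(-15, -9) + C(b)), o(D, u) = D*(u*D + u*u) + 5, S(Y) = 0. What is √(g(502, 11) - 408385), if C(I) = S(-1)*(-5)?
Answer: 2*I*√1068460228715/3235 ≈ 639.05*I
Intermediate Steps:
o(D, u) = 5 + D*(u² + D*u) (o(D, u) = D*(D*u + u²) + 5 = D*(u² + D*u) + 5 = 5 + D*(u² + D*u))
C(I) = 0 (C(I) = 0*(-5) = 0)
g(b, O) = -1/3235 (g(b, O) = 1/((5 - 15*(-9)² - 9*(-15)²) + 0) = 1/((5 - 15*81 - 9*225) + 0) = 1/((5 - 1215 - 2025) + 0) = 1/(-3235 + 0) = 1/(-3235) = -1/3235)
√(g(502, 11) - 408385) = √(-1/3235 - 408385) = √(-1321125476/3235) = 2*I*√1068460228715/3235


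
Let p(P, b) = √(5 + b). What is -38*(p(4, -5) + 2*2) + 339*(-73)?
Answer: -24899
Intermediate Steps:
-38*(p(4, -5) + 2*2) + 339*(-73) = -38*(√(5 - 5) + 2*2) + 339*(-73) = -38*(√0 + 4) - 24747 = -38*(0 + 4) - 24747 = -38*4 - 24747 = -152 - 24747 = -24899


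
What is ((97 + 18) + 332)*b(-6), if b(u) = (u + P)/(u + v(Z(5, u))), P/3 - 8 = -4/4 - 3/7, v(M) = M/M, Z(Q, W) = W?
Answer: -42912/35 ≈ -1226.1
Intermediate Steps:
v(M) = 1
P = 138/7 (P = 24 + 3*(-4/4 - 3/7) = 24 + 3*(-4*¼ - 3*⅐) = 24 + 3*(-1 - 3/7) = 24 + 3*(-10/7) = 24 - 30/7 = 138/7 ≈ 19.714)
b(u) = (138/7 + u)/(1 + u) (b(u) = (u + 138/7)/(u + 1) = (138/7 + u)/(1 + u))
((97 + 18) + 332)*b(-6) = ((97 + 18) + 332)*((138/7 - 6)/(1 - 6)) = (115 + 332)*((96/7)/(-5)) = 447*(-⅕*96/7) = 447*(-96/35) = -42912/35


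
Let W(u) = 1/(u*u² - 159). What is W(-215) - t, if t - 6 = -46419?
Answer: 461277178541/9938534 ≈ 46413.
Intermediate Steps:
t = -46413 (t = 6 - 46419 = -46413)
W(u) = 1/(-159 + u³) (W(u) = 1/(u³ - 159) = 1/(-159 + u³))
W(-215) - t = 1/(-159 + (-215)³) - 1*(-46413) = 1/(-159 - 9938375) + 46413 = 1/(-9938534) + 46413 = -1/9938534 + 46413 = 461277178541/9938534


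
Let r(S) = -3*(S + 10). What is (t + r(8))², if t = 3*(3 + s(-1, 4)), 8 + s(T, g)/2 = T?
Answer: 9801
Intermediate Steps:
s(T, g) = -16 + 2*T
r(S) = -30 - 3*S (r(S) = -3*(10 + S) = -30 - 3*S)
t = -45 (t = 3*(3 + (-16 + 2*(-1))) = 3*(3 + (-16 - 2)) = 3*(3 - 18) = 3*(-15) = -45)
(t + r(8))² = (-45 + (-30 - 3*8))² = (-45 + (-30 - 24))² = (-45 - 54)² = (-99)² = 9801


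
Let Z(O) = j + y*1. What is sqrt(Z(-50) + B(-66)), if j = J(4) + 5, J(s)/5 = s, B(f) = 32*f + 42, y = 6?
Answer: I*sqrt(2039) ≈ 45.155*I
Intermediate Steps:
B(f) = 42 + 32*f
J(s) = 5*s
j = 25 (j = 5*4 + 5 = 20 + 5 = 25)
Z(O) = 31 (Z(O) = 25 + 6*1 = 25 + 6 = 31)
sqrt(Z(-50) + B(-66)) = sqrt(31 + (42 + 32*(-66))) = sqrt(31 + (42 - 2112)) = sqrt(31 - 2070) = sqrt(-2039) = I*sqrt(2039)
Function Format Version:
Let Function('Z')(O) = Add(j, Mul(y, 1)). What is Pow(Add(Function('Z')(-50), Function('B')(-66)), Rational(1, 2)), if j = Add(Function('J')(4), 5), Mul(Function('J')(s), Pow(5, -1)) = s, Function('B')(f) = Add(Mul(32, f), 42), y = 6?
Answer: Mul(I, Pow(2039, Rational(1, 2))) ≈ Mul(45.155, I)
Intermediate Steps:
Function('B')(f) = Add(42, Mul(32, f))
Function('J')(s) = Mul(5, s)
j = 25 (j = Add(Mul(5, 4), 5) = Add(20, 5) = 25)
Function('Z')(O) = 31 (Function('Z')(O) = Add(25, Mul(6, 1)) = Add(25, 6) = 31)
Pow(Add(Function('Z')(-50), Function('B')(-66)), Rational(1, 2)) = Pow(Add(31, Add(42, Mul(32, -66))), Rational(1, 2)) = Pow(Add(31, Add(42, -2112)), Rational(1, 2)) = Pow(Add(31, -2070), Rational(1, 2)) = Pow(-2039, Rational(1, 2)) = Mul(I, Pow(2039, Rational(1, 2)))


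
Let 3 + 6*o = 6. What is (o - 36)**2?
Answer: 5041/4 ≈ 1260.3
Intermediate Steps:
o = 1/2 (o = -1/2 + (1/6)*6 = -1/2 + 1 = 1/2 ≈ 0.50000)
(o - 36)**2 = (1/2 - 36)**2 = (-71/2)**2 = 5041/4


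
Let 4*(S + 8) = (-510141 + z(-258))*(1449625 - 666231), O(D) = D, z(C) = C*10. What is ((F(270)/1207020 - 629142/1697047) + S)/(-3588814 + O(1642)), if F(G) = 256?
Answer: 102844174429096261480609/3673927162829004840 ≈ 27993.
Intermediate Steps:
z(C) = 10*C
S = -200831277553/2 (S = -8 + ((-510141 + 10*(-258))*(1449625 - 666231))/4 = -8 + ((-510141 - 2580)*783394)/4 = -8 + (-512721*783394)/4 = -8 + (¼)*(-401662555074) = -8 - 200831277537/2 = -200831277553/2 ≈ -1.0042e+11)
((F(270)/1207020 - 629142/1697047) + S)/(-3588814 + O(1642)) = ((256/1207020 - 629142/1697047) - 200831277553/2)/(-3588814 + 1642) = ((256*(1/1207020) - 629142*1/1697047) - 200831277553/2)/(-3587172) = ((64/301755 - 629142/1697047) - 200831277553/2)*(-1/3587172) = (-189738133202/512092417485 - 200831277553/2)*(-1/3587172) = -102844174429096261480609/1024184834970*(-1/3587172) = 102844174429096261480609/3673927162829004840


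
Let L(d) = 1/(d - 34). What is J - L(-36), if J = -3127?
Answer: -218889/70 ≈ -3127.0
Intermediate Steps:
L(d) = 1/(-34 + d)
J - L(-36) = -3127 - 1/(-34 - 36) = -3127 - 1/(-70) = -3127 - 1*(-1/70) = -3127 + 1/70 = -218889/70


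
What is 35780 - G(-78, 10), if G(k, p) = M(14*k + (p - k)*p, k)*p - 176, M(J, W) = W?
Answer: 36736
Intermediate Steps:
G(k, p) = -176 + k*p (G(k, p) = k*p - 176 = -176 + k*p)
35780 - G(-78, 10) = 35780 - (-176 - 78*10) = 35780 - (-176 - 780) = 35780 - 1*(-956) = 35780 + 956 = 36736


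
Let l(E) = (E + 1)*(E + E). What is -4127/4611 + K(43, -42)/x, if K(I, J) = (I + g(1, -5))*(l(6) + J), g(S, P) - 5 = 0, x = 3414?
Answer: -798967/2623659 ≈ -0.30452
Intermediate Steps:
g(S, P) = 5 (g(S, P) = 5 + 0 = 5)
l(E) = 2*E*(1 + E) (l(E) = (1 + E)*(2*E) = 2*E*(1 + E))
K(I, J) = (5 + I)*(84 + J) (K(I, J) = (I + 5)*(2*6*(1 + 6) + J) = (5 + I)*(2*6*7 + J) = (5 + I)*(84 + J))
-4127/4611 + K(43, -42)/x = -4127/4611 + (420 + 5*(-42) + 84*43 + 43*(-42))/3414 = -4127*1/4611 + (420 - 210 + 3612 - 1806)*(1/3414) = -4127/4611 + 2016*(1/3414) = -4127/4611 + 336/569 = -798967/2623659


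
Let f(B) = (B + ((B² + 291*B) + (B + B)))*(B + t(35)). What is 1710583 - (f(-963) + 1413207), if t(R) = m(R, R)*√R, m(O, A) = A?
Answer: 620707237 - 22548645*√35 ≈ 4.8731e+8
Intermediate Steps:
t(R) = R^(3/2) (t(R) = R*√R = R^(3/2))
f(B) = (B + 35*√35)*(B² + 294*B) (f(B) = (B + ((B² + 291*B) + (B + B)))*(B + 35^(3/2)) = (B + ((B² + 291*B) + 2*B))*(B + 35*√35) = (B + (B² + 293*B))*(B + 35*√35) = (B² + 294*B)*(B + 35*√35) = (B + 35*√35)*(B² + 294*B))
1710583 - (f(-963) + 1413207) = 1710583 - (-963*((-963)² + 294*(-963) + 10290*√35 + 35*(-963)*√35) + 1413207) = 1710583 - (-963*(927369 - 283122 + 10290*√35 - 33705*√35) + 1413207) = 1710583 - (-963*(644247 - 23415*√35) + 1413207) = 1710583 - ((-620409861 + 22548645*√35) + 1413207) = 1710583 - (-618996654 + 22548645*√35) = 1710583 + (618996654 - 22548645*√35) = 620707237 - 22548645*√35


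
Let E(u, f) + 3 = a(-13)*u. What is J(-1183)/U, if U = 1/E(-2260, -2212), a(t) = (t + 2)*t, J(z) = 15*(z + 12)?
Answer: 5676709395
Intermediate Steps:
J(z) = 180 + 15*z (J(z) = 15*(12 + z) = 180 + 15*z)
a(t) = t*(2 + t) (a(t) = (2 + t)*t = t*(2 + t))
E(u, f) = -3 + 143*u (E(u, f) = -3 + (-13*(2 - 13))*u = -3 + (-13*(-11))*u = -3 + 143*u)
U = -1/323183 (U = 1/(-3 + 143*(-2260)) = 1/(-3 - 323180) = 1/(-323183) = -1/323183 ≈ -3.0942e-6)
J(-1183)/U = (180 + 15*(-1183))/(-1/323183) = (180 - 17745)*(-323183) = -17565*(-323183) = 5676709395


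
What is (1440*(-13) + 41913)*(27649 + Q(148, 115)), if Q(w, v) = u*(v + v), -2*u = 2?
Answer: 635928867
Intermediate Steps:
u = -1 (u = -½*2 = -1)
Q(w, v) = -2*v (Q(w, v) = -(v + v) = -2*v)
(1440*(-13) + 41913)*(27649 + Q(148, 115)) = (1440*(-13) + 41913)*(27649 - 2*115) = (-18720 + 41913)*(27649 - 230) = 23193*27419 = 635928867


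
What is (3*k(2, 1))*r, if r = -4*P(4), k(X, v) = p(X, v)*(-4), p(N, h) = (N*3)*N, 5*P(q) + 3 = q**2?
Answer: 7488/5 ≈ 1497.6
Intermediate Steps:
P(q) = -3/5 + q**2/5
p(N, h) = 3*N**2 (p(N, h) = (3*N)*N = 3*N**2)
k(X, v) = -12*X**2 (k(X, v) = (3*X**2)*(-4) = -12*X**2)
r = -52/5 (r = -4*(-3/5 + (1/5)*4**2) = -4*(-3/5 + (1/5)*16) = -4*(-3/5 + 16/5) = -4*13/5 = -52/5 ≈ -10.400)
(3*k(2, 1))*r = (3*(-12*2**2))*(-52/5) = (3*(-12*4))*(-52/5) = (3*(-48))*(-52/5) = -144*(-52/5) = 7488/5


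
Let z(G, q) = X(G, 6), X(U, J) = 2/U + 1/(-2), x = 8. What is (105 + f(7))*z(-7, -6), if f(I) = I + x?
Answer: -660/7 ≈ -94.286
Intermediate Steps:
X(U, J) = -1/2 + 2/U (X(U, J) = 2/U + 1*(-1/2) = 2/U - 1/2 = -1/2 + 2/U)
z(G, q) = (4 - G)/(2*G)
f(I) = 8 + I (f(I) = I + 8 = 8 + I)
(105 + f(7))*z(-7, -6) = (105 + (8 + 7))*((1/2)*(4 - 1*(-7))/(-7)) = (105 + 15)*((1/2)*(-1/7)*(4 + 7)) = 120*((1/2)*(-1/7)*11) = 120*(-11/14) = -660/7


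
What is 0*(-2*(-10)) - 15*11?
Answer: -165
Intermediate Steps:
0*(-2*(-10)) - 15*11 = 0*20 - 165 = 0 - 165 = -165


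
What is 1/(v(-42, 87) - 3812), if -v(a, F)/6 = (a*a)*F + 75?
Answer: -1/925070 ≈ -1.0810e-6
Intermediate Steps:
v(a, F) = -450 - 6*F*a² (v(a, F) = -6*((a*a)*F + 75) = -6*(a²*F + 75) = -6*(F*a² + 75) = -6*(75 + F*a²) = -450 - 6*F*a²)
1/(v(-42, 87) - 3812) = 1/((-450 - 6*87*(-42)²) - 3812) = 1/((-450 - 6*87*1764) - 3812) = 1/((-450 - 920808) - 3812) = 1/(-921258 - 3812) = 1/(-925070) = -1/925070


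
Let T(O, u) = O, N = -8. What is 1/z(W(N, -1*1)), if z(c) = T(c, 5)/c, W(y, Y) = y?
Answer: 1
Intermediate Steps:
z(c) = 1 (z(c) = c/c = 1)
1/z(W(N, -1*1)) = 1/1 = 1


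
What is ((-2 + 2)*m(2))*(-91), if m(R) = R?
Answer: 0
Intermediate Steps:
((-2 + 2)*m(2))*(-91) = ((-2 + 2)*2)*(-91) = (0*2)*(-91) = 0*(-91) = 0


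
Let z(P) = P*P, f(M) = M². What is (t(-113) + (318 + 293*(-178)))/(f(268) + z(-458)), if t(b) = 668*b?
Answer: -31830/70397 ≈ -0.45215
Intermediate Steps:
z(P) = P²
(t(-113) + (318 + 293*(-178)))/(f(268) + z(-458)) = (668*(-113) + (318 + 293*(-178)))/(268² + (-458)²) = (-75484 + (318 - 52154))/(71824 + 209764) = (-75484 - 51836)/281588 = -127320*1/281588 = -31830/70397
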